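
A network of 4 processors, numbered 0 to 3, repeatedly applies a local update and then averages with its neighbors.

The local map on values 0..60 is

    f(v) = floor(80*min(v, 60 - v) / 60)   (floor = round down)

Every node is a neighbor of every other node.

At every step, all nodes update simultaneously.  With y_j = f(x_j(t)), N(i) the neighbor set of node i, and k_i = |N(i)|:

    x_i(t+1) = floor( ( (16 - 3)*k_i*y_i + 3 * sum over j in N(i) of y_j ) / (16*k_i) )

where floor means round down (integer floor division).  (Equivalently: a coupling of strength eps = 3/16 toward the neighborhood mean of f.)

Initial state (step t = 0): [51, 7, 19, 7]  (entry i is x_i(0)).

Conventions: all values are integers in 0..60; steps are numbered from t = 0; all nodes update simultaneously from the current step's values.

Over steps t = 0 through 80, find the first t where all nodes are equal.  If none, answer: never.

Answer: never
Key observation: The state at step 5 reappears at step 7 — the system is in a cycle of period 2 from step 5 on.  No step 0..7 is synchronized, and the cycle repeats forever, so no step up to 80 (or ever) has all nodes equal.

Derivation:
t=0: [51, 7, 19, 7]  (not all equal)
t=1: [12, 10, 22, 10]  (not all equal)
t=2: [16, 14, 26, 14]  (not all equal)
t=3: [21, 19, 31, 19]  (not all equal)
t=4: [28, 26, 35, 26]  (not all equal)
t=5: [36, 34, 33, 34]  (not all equal)
t=6: [32, 34, 35, 34]  (not all equal)
t=7: [36, 34, 33, 34]  (not all equal)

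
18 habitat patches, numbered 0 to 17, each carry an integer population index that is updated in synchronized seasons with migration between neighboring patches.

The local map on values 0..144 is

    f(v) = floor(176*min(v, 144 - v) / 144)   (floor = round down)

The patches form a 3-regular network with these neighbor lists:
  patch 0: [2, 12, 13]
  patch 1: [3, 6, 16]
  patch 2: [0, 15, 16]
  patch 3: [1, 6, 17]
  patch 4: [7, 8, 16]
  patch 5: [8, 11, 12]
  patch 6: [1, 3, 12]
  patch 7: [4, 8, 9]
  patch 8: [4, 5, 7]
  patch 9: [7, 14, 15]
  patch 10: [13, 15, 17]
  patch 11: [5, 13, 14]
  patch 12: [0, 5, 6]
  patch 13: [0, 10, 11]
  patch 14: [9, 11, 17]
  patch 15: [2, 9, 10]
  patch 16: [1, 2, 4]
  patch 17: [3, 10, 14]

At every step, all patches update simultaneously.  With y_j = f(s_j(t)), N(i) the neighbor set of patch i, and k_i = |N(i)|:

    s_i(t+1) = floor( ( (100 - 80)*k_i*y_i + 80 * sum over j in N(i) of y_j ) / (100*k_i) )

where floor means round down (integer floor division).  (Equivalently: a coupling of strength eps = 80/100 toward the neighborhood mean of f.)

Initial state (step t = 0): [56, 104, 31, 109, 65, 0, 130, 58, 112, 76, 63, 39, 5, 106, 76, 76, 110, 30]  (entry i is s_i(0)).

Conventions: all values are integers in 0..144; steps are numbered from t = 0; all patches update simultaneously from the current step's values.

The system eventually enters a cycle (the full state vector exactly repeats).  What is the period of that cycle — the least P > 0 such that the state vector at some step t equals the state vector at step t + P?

Answer: 6
Key observation: The state at step 22, [71, 72, 71, 72, 72, 72, 72, 72, 72, 72, 72, 72, 71, 71, 72, 71, 71, 72], reappears at step 28 — and no state repeats earlier — so the cycle the system enters has period 6.

Derivation:
t=0: [56, 104, 31, 109, 65, 0, 130, 58, 112, 76, 63, 39, 5, 106, 76, 76, 110, 30]
t=1: [37, 36, 58, 35, 55, 24, 29, 67, 47, 79, 59, 43, 23, 60, 60, 69, 51, 61]
t=2: [54, 45, 64, 49, 66, 42, 37, 70, 58, 79, 76, 57, 34, 59, 69, 75, 60, 64]
t=3: [64, 58, 75, 59, 76, 58, 50, 78, 71, 83, 79, 69, 51, 72, 77, 80, 71, 75]
t=4: [78, 72, 81, 71, 83, 75, 66, 80, 79, 78, 82, 80, 68, 81, 80, 78, 80, 78]
t=5: [79, 82, 78, 83, 77, 80, 84, 77, 78, 78, 78, 79, 81, 77, 79, 77, 79, 79]
t=6: [79, 75, 79, 75, 80, 78, 74, 80, 80, 80, 80, 79, 76, 79, 79, 80, 78, 77]
t=7: [80, 83, 79, 83, 78, 80, 83, 78, 78, 78, 79, 79, 81, 78, 79, 78, 80, 80]
t=8: [78, 75, 78, 75, 79, 78, 74, 80, 79, 79, 79, 79, 76, 78, 79, 79, 77, 77]
t=9: [80, 83, 80, 83, 79, 80, 83, 78, 79, 78, 79, 79, 81, 79, 79, 79, 81, 80]
t=10: [78, 74, 78, 75, 78, 78, 74, 79, 79, 79, 78, 78, 76, 78, 79, 79, 77, 77]
t=11: [80, 83, 80, 83, 79, 80, 84, 79, 79, 79, 80, 79, 81, 80, 79, 79, 81, 81]
t=12: [77, 74, 78, 74, 78, 78, 74, 79, 78, 79, 78, 78, 76, 78, 78, 78, 77, 77]
t=13: [81, 83, 80, 83, 80, 80, 84, 79, 79, 79, 80, 80, 82, 80, 80, 79, 81, 81]
t=14: [77, 74, 77, 74, 78, 77, 74, 78, 78, 78, 78, 78, 75, 77, 78, 78, 76, 76]
t=15: [81, 84, 81, 84, 80, 81, 84, 80, 80, 80, 81, 80, 82, 80, 80, 80, 82, 81]
t=16: [76, 73, 76, 74, 77, 77, 73, 78, 77, 78, 77, 77, 75, 77, 77, 77, 75, 76]
t=17: [82, 85, 82, 85, 81, 81, 85, 80, 80, 80, 81, 81, 83, 81, 81, 81, 83, 82]
t=18: [75, 72, 75, 72, 76, 76, 72, 77, 77, 77, 76, 77, 74, 76, 76, 76, 74, 75]
t=19: [84, 87, 84, 86, 82, 82, 87, 81, 82, 82, 83, 82, 85, 82, 82, 82, 85, 84]
t=20: [73, 70, 73, 70, 74, 74, 70, 75, 75, 75, 74, 75, 72, 74, 74, 74, 72, 73]
t=21: [86, 85, 86, 85, 85, 85, 85, 84, 84, 84, 85, 84, 85, 85, 84, 85, 85, 85]
t=22: [71, 72, 71, 72, 72, 72, 72, 72, 72, 72, 72, 72, 71, 71, 72, 71, 71, 72]
t=23: [86, 87, 86, 88, 87, 87, 87, 88, 88, 87, 86, 87, 87, 87, 88, 87, 87, 88]
t=24: [69, 68, 69, 68, 68, 68, 68, 68, 68, 68, 68, 68, 69, 69, 68, 69, 69, 68]
t=25: [84, 83, 84, 83, 83, 83, 83, 83, 83, 83, 83, 83, 83, 83, 83, 83, 83, 83]
t=26: [73, 74, 73, 74, 74, 74, 74, 74, 74, 74, 74, 74, 73, 73, 74, 73, 73, 74]
t=27: [86, 85, 86, 85, 85, 85, 85, 85, 85, 85, 85, 85, 85, 85, 85, 85, 85, 85]
t=28: [71, 72, 71, 72, 72, 72, 72, 72, 72, 72, 72, 72, 71, 71, 72, 71, 71, 72]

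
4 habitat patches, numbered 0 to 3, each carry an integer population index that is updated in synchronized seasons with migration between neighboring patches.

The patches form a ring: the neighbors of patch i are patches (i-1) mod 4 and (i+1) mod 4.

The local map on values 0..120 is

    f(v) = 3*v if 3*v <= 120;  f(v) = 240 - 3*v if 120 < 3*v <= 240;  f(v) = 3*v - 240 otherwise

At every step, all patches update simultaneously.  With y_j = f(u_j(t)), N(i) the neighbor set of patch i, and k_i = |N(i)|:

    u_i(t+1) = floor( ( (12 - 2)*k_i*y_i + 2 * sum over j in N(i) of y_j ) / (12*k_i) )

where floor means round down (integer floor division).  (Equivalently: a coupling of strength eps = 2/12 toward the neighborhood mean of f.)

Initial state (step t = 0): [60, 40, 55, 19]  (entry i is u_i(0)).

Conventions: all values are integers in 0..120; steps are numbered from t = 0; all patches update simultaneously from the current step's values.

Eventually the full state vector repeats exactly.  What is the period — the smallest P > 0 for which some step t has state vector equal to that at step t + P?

Simulating step by step:
t=0: [60, 40, 55, 19]
t=1: [64, 111, 77, 58]
t=2: [53, 82, 20, 59]
t=3: [73, 16, 55, 64]
t=4: [25, 48, 70, 48]
t=5: [78, 88, 41, 88]
t=6: [9, 30, 101, 30]
t=7: [37, 82, 67, 82]
t=8: [93, 17, 33, 17]
t=9: [41, 54, 91, 54]
t=10: [110, 77, 40, 77]
t=11: [76, 25, 101, 25]
t=12: [22, 68, 65, 68]
t=13: [61, 39, 43, 39]
t=14: [67, 111, 112, 111]
t=15: [48, 88, 95, 88]
t=16: [84, 31, 41, 31]
t=17: [25, 88, 113, 88]
t=18: [66, 34, 86, 34]
t=19: [52, 90, 32, 90]
t=20: [75, 40, 85, 40]
t=21: [32, 102, 32, 102]
t=22: [91, 71, 91, 71]
t=23: [32, 28, 32, 28]
t=24: [94, 86, 94, 86]
t=25: [38, 22, 38, 22]
t=26: [106, 74, 106, 74]
t=27: [68, 28, 68, 28]
t=28: [44, 76, 44, 76]
t=29: [92, 28, 92, 28]
t=30: [44, 76, 44, 76]

Answer: 2
Key observation: The state at step 28, [44, 76, 44, 76], reappears at step 30 — and no state repeats earlier — so the cycle the system enters has period 2.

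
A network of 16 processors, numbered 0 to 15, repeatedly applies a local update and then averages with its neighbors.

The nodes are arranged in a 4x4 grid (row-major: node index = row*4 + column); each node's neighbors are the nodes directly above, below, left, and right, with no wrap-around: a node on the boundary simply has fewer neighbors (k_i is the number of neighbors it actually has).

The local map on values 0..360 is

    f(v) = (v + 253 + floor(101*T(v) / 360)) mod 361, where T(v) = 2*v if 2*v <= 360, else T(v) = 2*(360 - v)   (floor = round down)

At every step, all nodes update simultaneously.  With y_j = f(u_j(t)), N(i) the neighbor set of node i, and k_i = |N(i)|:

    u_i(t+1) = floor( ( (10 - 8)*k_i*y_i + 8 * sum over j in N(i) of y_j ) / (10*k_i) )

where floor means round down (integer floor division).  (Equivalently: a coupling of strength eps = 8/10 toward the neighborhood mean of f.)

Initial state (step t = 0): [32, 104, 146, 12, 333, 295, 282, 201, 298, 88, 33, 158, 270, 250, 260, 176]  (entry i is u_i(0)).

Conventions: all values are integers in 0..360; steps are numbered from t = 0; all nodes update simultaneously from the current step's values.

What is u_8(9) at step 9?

Simulating step by step:
t=0: [32, 104, 146, 12, 333, 295, 282, 201, 298, 88, 33, 158, 270, 250, 260, 176]
t=1: [178, 182, 168, 174, 247, 152, 209, 203, 173, 196, 179, 201, 213, 160, 221, 171]
t=2: [183, 155, 169, 167, 163, 173, 164, 177, 184, 156, 181, 172, 158, 176, 163, 180]
t=3: [146, 157, 146, 159, 165, 144, 161, 156, 146, 162, 152, 169, 163, 144, 165, 157]
t=4: [138, 121, 135, 129, 124, 137, 128, 143, 140, 124, 144, 137, 123, 140, 131, 149]
t=5: [87, 99, 90, 105, 102, 89, 105, 100, 89, 105, 98, 115, 104, 92, 112, 105]
t=6: [44, 32, 48, 43, 33, 47, 41, 57, 48, 38, 58, 53, 36, 53, 48, 65]
t=7: [306, 320, 315, 331, 320, 312, 330, 327, 312, 328, 326, 343, 326, 319, 340, 335]
t=8: [232, 230, 236, 235, 230, 234, 234, 239, 234, 233, 239, 239, 233, 238, 238, 243]
t=9: [194, 195, 195, 197, 195, 195, 197, 197, 195, 196, 197, 198, 196, 196, 198, 198]

Answer: u_8(9) = 195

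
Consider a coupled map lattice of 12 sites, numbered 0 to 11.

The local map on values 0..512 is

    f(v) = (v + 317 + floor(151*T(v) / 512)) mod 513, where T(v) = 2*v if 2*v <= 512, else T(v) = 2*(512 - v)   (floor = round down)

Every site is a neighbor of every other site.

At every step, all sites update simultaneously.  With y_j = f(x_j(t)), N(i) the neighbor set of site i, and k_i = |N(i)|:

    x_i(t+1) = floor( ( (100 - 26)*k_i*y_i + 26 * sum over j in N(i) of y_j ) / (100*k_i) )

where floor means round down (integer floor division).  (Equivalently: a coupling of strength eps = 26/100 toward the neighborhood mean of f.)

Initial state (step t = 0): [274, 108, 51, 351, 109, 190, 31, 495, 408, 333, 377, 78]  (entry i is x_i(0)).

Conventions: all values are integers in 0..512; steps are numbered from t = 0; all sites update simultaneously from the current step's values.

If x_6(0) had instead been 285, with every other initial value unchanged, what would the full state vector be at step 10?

Answer: [383, 395, 393, 387, 395, 278, 384, 390, 387, 387, 387, 395]
Key observation: This trace re-runs the system from the modified initial state.

Derivation:
t=0: [274, 108, 51, 351, 109, 190, 285, 495, 408, 333, 377, 78]
t=1: [243, 436, 372, 265, 438, 163, 246, 308, 282, 260, 273, 403]
t=2: [198, 265, 247, 215, 266, 107, 202, 228, 220, 214, 217, 256]
t=3: [139, 208, 195, 158, 208, 403, 144, 173, 164, 158, 160, 206]
t=4: [44, 123, 108, 66, 123, 221, 50, 83, 73, 66, 68, 121]
t=5: [397, 487, 470, 422, 487, 231, 404, 441, 430, 422, 425, 485]
t=6: [270, 297, 292, 278, 297, 201, 272, 283, 280, 278, 279, 296]
t=7: [215, 223, 221, 218, 223, 148, 216, 219, 218, 218, 218, 223]
t=8: [144, 153, 151, 147, 153, 68, 145, 149, 147, 147, 147, 153]
t=9: [43, 54, 51, 46, 54, 324, 44, 49, 46, 46, 46, 54]
t=10: [383, 395, 393, 387, 395, 278, 384, 390, 387, 387, 387, 395]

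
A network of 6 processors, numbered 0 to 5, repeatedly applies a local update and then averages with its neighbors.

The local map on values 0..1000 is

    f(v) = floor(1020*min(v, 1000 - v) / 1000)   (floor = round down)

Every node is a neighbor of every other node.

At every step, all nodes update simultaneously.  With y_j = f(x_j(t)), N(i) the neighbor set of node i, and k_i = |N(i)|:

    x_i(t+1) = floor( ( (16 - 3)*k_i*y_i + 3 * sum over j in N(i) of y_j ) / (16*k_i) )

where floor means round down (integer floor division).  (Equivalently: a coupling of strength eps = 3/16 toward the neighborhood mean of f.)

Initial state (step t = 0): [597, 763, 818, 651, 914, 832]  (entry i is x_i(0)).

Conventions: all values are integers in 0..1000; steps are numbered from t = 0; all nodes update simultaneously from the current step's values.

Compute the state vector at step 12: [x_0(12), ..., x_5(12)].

Answer: [297, 288, 284, 294, 279, 284]

Derivation:
t=0: [597, 763, 818, 651, 914, 832]
t=1: [372, 241, 197, 329, 121, 186]
t=2: [348, 245, 210, 314, 150, 201]
t=3: [330, 249, 221, 304, 174, 214]
t=4: [317, 253, 231, 297, 194, 225]
t=5: [308, 257, 240, 291, 210, 235]
t=6: [302, 261, 247, 288, 224, 244]
t=7: [298, 265, 254, 286, 236, 251]
t=8: [295, 269, 261, 286, 246, 259]
t=9: [294, 274, 267, 287, 255, 266]
t=10: [294, 278, 273, 289, 264, 272]
t=11: [295, 283, 279, 291, 272, 278]
t=12: [297, 288, 284, 294, 279, 284]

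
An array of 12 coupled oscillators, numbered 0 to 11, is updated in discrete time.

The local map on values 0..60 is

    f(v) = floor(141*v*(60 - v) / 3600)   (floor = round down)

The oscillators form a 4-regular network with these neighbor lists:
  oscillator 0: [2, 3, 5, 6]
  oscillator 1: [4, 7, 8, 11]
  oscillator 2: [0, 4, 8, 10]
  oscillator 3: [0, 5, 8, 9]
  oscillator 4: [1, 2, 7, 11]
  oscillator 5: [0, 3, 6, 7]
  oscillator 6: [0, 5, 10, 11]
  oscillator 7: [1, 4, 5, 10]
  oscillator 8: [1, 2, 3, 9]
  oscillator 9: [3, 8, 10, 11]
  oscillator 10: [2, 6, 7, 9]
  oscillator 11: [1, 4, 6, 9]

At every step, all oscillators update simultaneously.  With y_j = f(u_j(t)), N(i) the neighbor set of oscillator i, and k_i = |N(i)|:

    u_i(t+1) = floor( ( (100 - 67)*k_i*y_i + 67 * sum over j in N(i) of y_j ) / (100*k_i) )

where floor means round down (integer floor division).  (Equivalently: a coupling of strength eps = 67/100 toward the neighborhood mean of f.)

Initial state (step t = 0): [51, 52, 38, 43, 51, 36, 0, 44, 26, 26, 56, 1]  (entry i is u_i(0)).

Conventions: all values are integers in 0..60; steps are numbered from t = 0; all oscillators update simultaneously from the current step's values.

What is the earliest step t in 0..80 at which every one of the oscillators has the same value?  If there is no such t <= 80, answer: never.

Simulating step by step:
t=0: [51, 52, 38, 43, 51, 36, 0, 44, 26, 26, 56, 1]  (not all equal)
t=1: [21, 18, 23, 29, 18, 22, 10, 21, 29, 23, 18, 11]  (not all equal)
t=2: [30, 29, 31, 33, 28, 30, 25, 30, 33, 30, 29, 25]  (not all equal)
t=3: [34, 34, 34, 34, 34, 34, 34, 35, 34, 34, 34, 34]  (not all equal)
t=4: [34, 34, 34, 34, 34, 34, 34, 34, 34, 34, 34, 34]  (all equal)

Answer: 4
Key observation: Synchronization is absorbing here: once all oscillators are equal they stay equal, and step 4 is the first all-equal step.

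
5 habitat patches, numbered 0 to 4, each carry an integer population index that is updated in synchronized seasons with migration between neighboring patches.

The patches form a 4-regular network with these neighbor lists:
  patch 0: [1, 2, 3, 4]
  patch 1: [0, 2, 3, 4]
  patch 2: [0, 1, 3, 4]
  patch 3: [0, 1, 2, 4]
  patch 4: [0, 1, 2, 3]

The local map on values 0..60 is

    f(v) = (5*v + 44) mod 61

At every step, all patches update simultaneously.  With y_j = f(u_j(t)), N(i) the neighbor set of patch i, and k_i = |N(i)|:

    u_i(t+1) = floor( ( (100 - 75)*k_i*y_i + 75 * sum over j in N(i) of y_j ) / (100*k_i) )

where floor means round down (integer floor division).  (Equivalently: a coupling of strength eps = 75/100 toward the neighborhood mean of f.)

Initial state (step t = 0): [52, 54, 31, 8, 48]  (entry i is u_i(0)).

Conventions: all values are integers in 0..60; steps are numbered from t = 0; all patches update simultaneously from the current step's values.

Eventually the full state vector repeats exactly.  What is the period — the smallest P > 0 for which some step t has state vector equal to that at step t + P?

Simulating step by step:
t=0: [52, 54, 31, 8, 48]
t=1: [31, 28, 28, 29, 30]
t=2: [7, 6, 6, 6, 7]
t=3: [15, 14, 14, 14, 15]
t=4: [55, 54, 54, 54, 55]
t=5: [11, 10, 10, 10, 11]
t=6: [35, 34, 34, 34, 35]
t=7: [33, 32, 32, 32, 33]
t=8: [23, 22, 22, 22, 23]
t=9: [34, 33, 33, 33, 34]
t=10: [28, 27, 27, 27, 28]
t=11: [32, 36, 36, 36, 32]
t=12: [32, 33, 33, 33, 32]
t=13: [23, 24, 24, 24, 23]
t=14: [39, 40, 40, 40, 39]
t=15: [24, 21, 21, 21, 24]
t=16: [33, 32, 32, 32, 33]

Answer: 9
Key observation: The state at step 7, [33, 32, 32, 32, 33], reappears at step 16 — and no state repeats earlier — so the cycle the system enters has period 9.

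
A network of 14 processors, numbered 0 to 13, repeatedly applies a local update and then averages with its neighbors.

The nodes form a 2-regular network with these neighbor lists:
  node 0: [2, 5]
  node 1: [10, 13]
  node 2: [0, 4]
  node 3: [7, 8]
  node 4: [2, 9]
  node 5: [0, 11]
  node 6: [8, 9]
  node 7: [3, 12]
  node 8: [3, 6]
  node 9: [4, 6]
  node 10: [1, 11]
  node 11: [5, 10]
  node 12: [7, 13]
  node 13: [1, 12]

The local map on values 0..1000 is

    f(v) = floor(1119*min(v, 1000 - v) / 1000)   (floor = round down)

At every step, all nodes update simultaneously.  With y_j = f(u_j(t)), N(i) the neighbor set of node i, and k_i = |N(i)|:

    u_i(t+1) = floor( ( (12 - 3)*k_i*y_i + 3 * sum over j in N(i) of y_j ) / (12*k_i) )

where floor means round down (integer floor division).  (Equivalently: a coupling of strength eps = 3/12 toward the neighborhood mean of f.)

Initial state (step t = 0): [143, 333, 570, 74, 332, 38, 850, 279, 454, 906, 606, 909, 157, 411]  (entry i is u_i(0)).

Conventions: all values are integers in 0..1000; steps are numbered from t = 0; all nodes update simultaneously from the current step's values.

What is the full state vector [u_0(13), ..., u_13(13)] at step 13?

Answer: [522, 537, 523, 497, 520, 520, 505, 504, 500, 512, 526, 515, 525, 539]

Derivation:
t=0: [143, 333, 570, 74, 332, 38, 850, 279, 454, 906, 606, 909, 157, 411]
t=1: [185, 391, 427, 164, 351, 64, 201, 266, 412, 146, 389, 136, 227, 412]
t=2: [223, 439, 432, 232, 374, 98, 246, 277, 396, 199, 399, 177, 285, 432]
t=3: [260, 484, 445, 288, 401, 137, 289, 303, 399, 253, 420, 217, 337, 463]
t=4: [298, 529, 465, 339, 433, 181, 333, 341, 415, 308, 449, 259, 389, 503]
t=5: [340, 527, 492, 389, 471, 229, 380, 387, 441, 365, 478, 304, 443, 537]
t=6: [385, 528, 525, 442, 515, 282, 431, 441, 477, 425, 509, 353, 490, 516]
t=7: [428, 532, 519, 498, 532, 339, 487, 500, 521, 484, 527, 404, 540, 540]
t=8: [473, 522, 528, 554, 527, 400, 542, 553, 539, 539, 518, 452, 519, 515]
t=9: [518, 535, 528, 501, 527, 464, 512, 504, 512, 516, 534, 502, 533, 540]
t=10: [535, 519, 529, 556, 530, 526, 545, 551, 547, 540, 525, 547, 525, 515]
t=11: [522, 537, 525, 498, 523, 525, 509, 504, 505, 514, 528, 512, 528, 540]
t=12: [533, 518, 531, 556, 534, 533, 548, 551, 553, 542, 529, 541, 529, 516]
t=13: [522, 537, 523, 497, 520, 520, 505, 504, 500, 512, 526, 515, 525, 539]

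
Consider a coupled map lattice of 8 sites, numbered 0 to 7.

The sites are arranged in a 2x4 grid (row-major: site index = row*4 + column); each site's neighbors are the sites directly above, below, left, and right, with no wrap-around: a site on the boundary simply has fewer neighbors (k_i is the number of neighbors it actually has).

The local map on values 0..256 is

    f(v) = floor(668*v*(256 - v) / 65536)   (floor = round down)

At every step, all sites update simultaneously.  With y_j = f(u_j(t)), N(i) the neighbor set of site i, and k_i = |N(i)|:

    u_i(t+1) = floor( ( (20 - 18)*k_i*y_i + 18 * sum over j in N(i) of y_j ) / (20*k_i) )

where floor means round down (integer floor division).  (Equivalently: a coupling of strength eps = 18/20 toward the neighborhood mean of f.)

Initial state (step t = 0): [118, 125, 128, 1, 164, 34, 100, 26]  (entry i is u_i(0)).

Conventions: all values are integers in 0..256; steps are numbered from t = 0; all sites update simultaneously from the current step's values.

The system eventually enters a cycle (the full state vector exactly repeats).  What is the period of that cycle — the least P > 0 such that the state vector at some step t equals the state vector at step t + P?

Simulating step by step:
t=0: [118, 125, 128, 1, 164, 34, 100, 26]
t=1: [160, 139, 114, 102, 123, 151, 106, 78]
t=2: [164, 161, 162, 153, 159, 164, 156, 159]
t=3: [155, 153, 157, 156, 153, 156, 155, 159]
t=4: [159, 158, 159, 157, 159, 159, 158, 158]
t=5: [157, 157, 157, 157, 157, 157, 157, 157]
t=6: [158, 158, 158, 158, 158, 158, 158, 158]
t=7: [157, 157, 157, 157, 157, 157, 157, 157]

Answer: 2
Key observation: The state at step 5, [157, 157, 157, 157, 157, 157, 157, 157], reappears at step 7 — and no state repeats earlier — so the cycle the system enters has period 2.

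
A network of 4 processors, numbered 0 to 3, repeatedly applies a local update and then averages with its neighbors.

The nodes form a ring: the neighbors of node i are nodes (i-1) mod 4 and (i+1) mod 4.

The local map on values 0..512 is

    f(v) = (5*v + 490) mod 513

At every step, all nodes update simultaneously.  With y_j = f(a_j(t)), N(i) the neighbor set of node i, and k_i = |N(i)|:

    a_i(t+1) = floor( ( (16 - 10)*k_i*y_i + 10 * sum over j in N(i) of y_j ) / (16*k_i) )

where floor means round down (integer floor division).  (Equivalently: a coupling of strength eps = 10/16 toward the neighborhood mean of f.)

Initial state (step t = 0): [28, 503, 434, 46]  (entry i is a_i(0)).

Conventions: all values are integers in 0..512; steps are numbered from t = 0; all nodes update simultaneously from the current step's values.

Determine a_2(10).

Answer: a_2(10) = 306

Derivation:
t=0: [28, 503, 434, 46]
t=1: [246, 231, 237, 143]
t=2: [156, 138, 140, 166]
t=3: [231, 185, 201, 237]
t=4: [203, 325, 339, 230]
t=5: [230, 214, 101, 229]
t=6: [74, 190, 217, 218]
t=7: [272, 274, 155, 135]
t=8: [260, 292, 233, 224]
t=9: [244, 268, 194, 141]
t=10: [207, 298, 306, 252]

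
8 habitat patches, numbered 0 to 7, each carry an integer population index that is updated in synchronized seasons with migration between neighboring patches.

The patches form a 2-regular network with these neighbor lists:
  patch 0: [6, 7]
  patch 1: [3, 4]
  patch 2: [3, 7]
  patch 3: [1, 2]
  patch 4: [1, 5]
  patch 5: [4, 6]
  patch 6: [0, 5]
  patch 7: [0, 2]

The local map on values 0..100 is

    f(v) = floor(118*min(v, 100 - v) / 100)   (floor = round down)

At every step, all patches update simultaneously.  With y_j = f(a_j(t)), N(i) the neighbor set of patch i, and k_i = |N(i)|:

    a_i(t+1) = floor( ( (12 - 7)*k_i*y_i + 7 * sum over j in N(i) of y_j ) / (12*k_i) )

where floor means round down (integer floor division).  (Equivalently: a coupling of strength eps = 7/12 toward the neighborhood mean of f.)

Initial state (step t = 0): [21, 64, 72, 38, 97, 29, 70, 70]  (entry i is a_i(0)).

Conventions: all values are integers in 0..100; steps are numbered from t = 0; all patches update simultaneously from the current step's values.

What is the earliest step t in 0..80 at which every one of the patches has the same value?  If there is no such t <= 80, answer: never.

Simulating step by step:
t=0: [21, 64, 72, 38, 97, 29, 70, 70]  (not all equal)
t=1: [30, 31, 36, 40, 23, 25, 31, 31]  (not all equal)
t=2: [35, 36, 41, 42, 30, 30, 33, 37]  (not all equal)
t=3: [40, 42, 46, 46, 37, 35, 38, 43]  (not all equal)
t=4: [47, 48, 52, 52, 44, 42, 44, 50]  (not all equal)
t=5: [55, 54, 56, 56, 51, 50, 51, 56]  (not all equal)
t=6: [53, 54, 51, 51, 56, 57, 56, 51]  (not all equal)
t=7: [54, 54, 57, 56, 51, 50, 51, 56]  (not all equal)
t=8: [54, 54, 50, 51, 56, 57, 56, 51]  (not all equal)
t=9: [54, 54, 57, 56, 51, 50, 51, 56]  (not all equal)

Answer: never
Key observation: The state at step 7 reappears at step 9 — the system is in a cycle of period 2 from step 7 on.  No step 0..9 is synchronized, and the cycle repeats forever, so no step up to 80 (or ever) has all patches equal.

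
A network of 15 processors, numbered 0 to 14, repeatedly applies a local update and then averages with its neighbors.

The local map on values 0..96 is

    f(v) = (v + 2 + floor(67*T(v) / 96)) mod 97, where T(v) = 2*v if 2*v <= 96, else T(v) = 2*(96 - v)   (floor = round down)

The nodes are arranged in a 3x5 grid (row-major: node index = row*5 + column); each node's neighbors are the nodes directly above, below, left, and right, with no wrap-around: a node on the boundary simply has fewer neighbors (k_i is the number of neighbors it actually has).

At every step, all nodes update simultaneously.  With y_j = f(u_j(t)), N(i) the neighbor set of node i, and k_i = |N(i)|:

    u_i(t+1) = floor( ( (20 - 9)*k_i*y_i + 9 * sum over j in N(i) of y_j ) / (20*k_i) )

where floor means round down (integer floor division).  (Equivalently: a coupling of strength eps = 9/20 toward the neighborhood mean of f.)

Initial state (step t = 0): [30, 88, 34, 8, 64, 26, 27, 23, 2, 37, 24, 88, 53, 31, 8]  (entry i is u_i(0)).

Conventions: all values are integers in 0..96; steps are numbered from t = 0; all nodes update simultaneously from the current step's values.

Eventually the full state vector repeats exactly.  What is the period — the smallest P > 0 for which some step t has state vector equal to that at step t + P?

Simulating step by step:
t=0: [30, 88, 34, 8, 64, 26, 27, 23, 2, 37, 24, 88, 53, 31, 8]
t=1: [55, 35, 57, 26, 32, 64, 50, 50, 30, 55, 47, 23, 30, 48, 48]
t=2: [31, 54, 34, 60, 61, 15, 30, 30, 53, 35, 25, 47, 54, 35, 19]
t=3: [53, 44, 61, 25, 30, 51, 56, 61, 38, 58, 45, 32, 35, 59, 64]
t=4: [16, 12, 20, 60, 57, 16, 22, 31, 63, 35, 28, 59, 62, 36, 14]
t=5: [37, 37, 45, 20, 31, 46, 47, 56, 37, 56, 50, 28, 34, 57, 58]
t=6: [73, 67, 29, 53, 56, 27, 30, 31, 60, 36, 29, 55, 60, 37, 16]
t=7: [23, 29, 54, 25, 32, 59, 59, 61, 38, 59, 57, 33, 35, 60, 62]
t=8: [50, 52, 31, 61, 60, 21, 28, 31, 62, 36, 30, 61, 63, 37, 14]
t=9: [26, 34, 58, 23, 31, 52, 55, 61, 37, 58, 55, 31, 34, 58, 59]
t=10: [57, 60, 31, 58, 58, 24, 30, 30, 61, 35, 30, 59, 61, 37, 15]
t=11: [25, 33, 57, 24, 31, 56, 58, 60, 37, 56, 56, 32, 34, 59, 59]
t=12: [55, 58, 32, 59, 58, 22, 30, 31, 61, 35, 29, 60, 61, 36, 15]
t=13: [25, 34, 58, 24, 31, 53, 58, 61, 37, 56, 54, 31, 34, 58, 59]
t=14: [56, 59, 32, 59, 58, 24, 30, 30, 61, 35, 30, 59, 61, 37, 15]
t=15: [25, 33, 58, 24, 31, 56, 58, 60, 37, 56, 56, 32, 34, 59, 59]
t=16: [55, 58, 32, 59, 58, 22, 30, 31, 61, 35, 29, 60, 61, 36, 15]

Answer: 4
Key observation: The state at step 12, [55, 58, 32, 59, 58, 22, 30, 31, 61, 35, 29, 60, 61, 36, 15], reappears at step 16 — and no state repeats earlier — so the cycle the system enters has period 4.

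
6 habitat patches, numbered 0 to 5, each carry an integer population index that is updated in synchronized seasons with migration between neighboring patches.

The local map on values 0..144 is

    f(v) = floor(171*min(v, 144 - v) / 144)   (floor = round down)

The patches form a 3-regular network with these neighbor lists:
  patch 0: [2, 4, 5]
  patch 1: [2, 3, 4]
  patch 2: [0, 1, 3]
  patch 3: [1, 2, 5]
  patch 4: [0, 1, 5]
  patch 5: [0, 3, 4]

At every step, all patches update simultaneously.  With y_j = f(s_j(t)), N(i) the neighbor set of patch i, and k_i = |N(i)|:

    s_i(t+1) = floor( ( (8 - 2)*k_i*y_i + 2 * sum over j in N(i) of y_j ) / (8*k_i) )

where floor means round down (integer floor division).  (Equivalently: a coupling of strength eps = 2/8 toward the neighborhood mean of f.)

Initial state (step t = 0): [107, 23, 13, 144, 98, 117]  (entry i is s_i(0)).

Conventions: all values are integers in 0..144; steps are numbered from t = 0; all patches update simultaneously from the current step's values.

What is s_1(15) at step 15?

Simulating step by step:
t=0: [107, 23, 13, 144, 98, 117]
t=1: [40, 26, 17, 6, 49, 32]
t=2: [44, 29, 22, 12, 53, 37]
t=3: [49, 34, 27, 19, 57, 42]
t=4: [55, 40, 34, 26, 62, 49]
t=5: [63, 47, 41, 34, 68, 57]
t=6: [71, 55, 50, 44, 76, 66]
t=7: [81, 64, 61, 55, 78, 76]
t=8: [74, 74, 71, 67, 77, 78]
t=9: [82, 82, 83, 79, 79, 78]
t=10: [73, 73, 72, 76, 76, 77]
t=11: [83, 83, 84, 80, 80, 79]
t=12: [72, 72, 71, 75, 75, 76]
t=13: [84, 84, 83, 81, 81, 80]
t=14: [71, 71, 72, 73, 73, 75]
t=15: [83, 84, 84, 83, 83, 81]

Answer: s_1(15) = 84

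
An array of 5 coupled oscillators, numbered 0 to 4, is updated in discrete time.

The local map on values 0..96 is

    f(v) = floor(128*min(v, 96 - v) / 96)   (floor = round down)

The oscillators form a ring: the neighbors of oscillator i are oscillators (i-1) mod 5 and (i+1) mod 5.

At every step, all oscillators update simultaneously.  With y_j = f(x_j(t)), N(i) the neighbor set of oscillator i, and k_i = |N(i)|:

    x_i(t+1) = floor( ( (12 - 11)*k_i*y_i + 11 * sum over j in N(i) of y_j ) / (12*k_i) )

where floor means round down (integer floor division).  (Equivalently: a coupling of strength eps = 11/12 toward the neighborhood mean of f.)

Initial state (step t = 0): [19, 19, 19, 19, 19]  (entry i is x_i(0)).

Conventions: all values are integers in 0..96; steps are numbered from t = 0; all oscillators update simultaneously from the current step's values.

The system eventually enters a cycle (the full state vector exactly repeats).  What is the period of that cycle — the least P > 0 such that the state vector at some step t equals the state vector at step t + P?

Answer: 2
Key observation: The state at step 6, [61, 61, 61, 61, 61], reappears at step 8 — and no state repeats earlier — so the cycle the system enters has period 2.

Derivation:
t=0: [19, 19, 19, 19, 19]
t=1: [25, 25, 25, 25, 25]
t=2: [33, 33, 33, 33, 33]
t=3: [44, 44, 44, 44, 44]
t=4: [58, 58, 58, 58, 58]
t=5: [50, 50, 50, 50, 50]
t=6: [61, 61, 61, 61, 61]
t=7: [46, 46, 46, 46, 46]
t=8: [61, 61, 61, 61, 61]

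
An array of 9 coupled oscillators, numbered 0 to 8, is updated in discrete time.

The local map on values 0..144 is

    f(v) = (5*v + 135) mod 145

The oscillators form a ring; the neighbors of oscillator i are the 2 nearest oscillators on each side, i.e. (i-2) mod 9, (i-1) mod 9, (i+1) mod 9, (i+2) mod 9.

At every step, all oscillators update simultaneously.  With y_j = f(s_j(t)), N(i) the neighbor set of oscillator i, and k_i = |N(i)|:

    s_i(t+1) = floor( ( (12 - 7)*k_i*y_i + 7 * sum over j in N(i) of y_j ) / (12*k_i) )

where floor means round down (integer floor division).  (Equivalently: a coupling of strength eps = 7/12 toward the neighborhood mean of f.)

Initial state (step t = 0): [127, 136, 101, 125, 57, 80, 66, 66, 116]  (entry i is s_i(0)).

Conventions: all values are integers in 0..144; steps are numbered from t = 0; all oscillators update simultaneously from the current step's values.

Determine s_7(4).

Simulating step by step:
t=0: [127, 136, 101, 125, 57, 80, 66, 66, 116]
t=1: [64, 77, 68, 70, 86, 74, 70, 57, 84]
t=2: [63, 68, 58, 68, 84, 81, 86, 92, 91]
t=3: [35, 45, 87, 75, 109, 88, 90, 44, 33]
t=4: [49, 64, 94, 96, 93, 94, 48, 52, 27]

Answer: s_7(4) = 52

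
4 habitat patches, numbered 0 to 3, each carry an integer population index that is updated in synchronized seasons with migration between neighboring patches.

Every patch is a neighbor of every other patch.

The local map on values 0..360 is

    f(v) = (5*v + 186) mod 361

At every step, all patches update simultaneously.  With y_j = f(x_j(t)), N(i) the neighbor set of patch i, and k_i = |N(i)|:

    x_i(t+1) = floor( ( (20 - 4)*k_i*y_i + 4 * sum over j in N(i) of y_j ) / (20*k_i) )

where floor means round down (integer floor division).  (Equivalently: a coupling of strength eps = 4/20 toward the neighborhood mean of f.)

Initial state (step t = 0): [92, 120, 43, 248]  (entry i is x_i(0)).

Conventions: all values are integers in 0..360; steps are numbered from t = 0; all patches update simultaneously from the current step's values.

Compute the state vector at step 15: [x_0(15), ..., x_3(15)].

Simulating step by step:
t=0: [92, 120, 43, 248]
t=1: [257, 95, 78, 300]
t=2: [72, 272, 209, 229]
t=3: [181, 120, 154, 227]
t=4: [42, 83, 207, 210]
t=5: [63, 213, 138, 149]
t=6: [147, 167, 157, 198]
t=7: [201, 275, 238, 124]
t=8: [119, 125, 255, 101]
t=9: [76, 98, 45, 275]
t=10: [196, 276, 82, 131]
t=11: [98, 126, 209, 124]
t=12: [273, 111, 151, 104]
t=13: [124, 59, 206, 299]
t=14: [99, 126, 135, 212]
t=15: [282, 116, 149, 167]

Answer: [282, 116, 149, 167]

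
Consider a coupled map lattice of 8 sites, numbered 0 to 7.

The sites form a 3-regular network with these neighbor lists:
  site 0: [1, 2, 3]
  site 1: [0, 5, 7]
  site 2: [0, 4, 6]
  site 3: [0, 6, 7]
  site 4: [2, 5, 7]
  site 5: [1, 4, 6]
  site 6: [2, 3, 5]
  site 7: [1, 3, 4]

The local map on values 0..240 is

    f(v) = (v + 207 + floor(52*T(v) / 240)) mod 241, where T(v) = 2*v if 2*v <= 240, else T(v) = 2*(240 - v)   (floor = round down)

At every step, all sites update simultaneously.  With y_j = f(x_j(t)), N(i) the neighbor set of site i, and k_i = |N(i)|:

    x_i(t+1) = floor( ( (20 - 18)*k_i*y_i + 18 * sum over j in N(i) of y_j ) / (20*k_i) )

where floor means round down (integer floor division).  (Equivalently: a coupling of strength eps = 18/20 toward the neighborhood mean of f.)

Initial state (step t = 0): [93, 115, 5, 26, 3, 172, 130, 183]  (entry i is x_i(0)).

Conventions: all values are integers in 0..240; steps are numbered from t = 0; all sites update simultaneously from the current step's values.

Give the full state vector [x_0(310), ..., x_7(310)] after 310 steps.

Answer: [160, 160, 160, 160, 160, 160, 160, 160]
Key observation: The state at step 8, [160, 160, 160, 160, 160, 160, 160, 160], reappears at step 9: the system is in a cycle of period 1 from step 8 on.  Therefore the state at step 310 equals the state at step 8 + ((310 - 8) mod 1) = 8, which is [160, 160, 160, 160, 160, 160, 160, 160].

Derivation:
t=0: [93, 115, 5, 26, 3, 172, 130, 183]
t=1: [114, 144, 157, 124, 187, 161, 129, 120]
t=2: [147, 143, 149, 137, 154, 156, 152, 153]
t=3: [150, 155, 155, 154, 156, 155, 153, 152]
t=4: [156, 156, 156, 155, 156, 157, 156, 157]
t=5: [157, 158, 158, 157, 158, 158, 157, 157]
t=6: [158, 158, 158, 158, 158, 158, 158, 158]
t=7: [159, 159, 159, 159, 159, 159, 159, 159]
t=8: [160, 160, 160, 160, 160, 160, 160, 160]
t=9: [160, 160, 160, 160, 160, 160, 160, 160]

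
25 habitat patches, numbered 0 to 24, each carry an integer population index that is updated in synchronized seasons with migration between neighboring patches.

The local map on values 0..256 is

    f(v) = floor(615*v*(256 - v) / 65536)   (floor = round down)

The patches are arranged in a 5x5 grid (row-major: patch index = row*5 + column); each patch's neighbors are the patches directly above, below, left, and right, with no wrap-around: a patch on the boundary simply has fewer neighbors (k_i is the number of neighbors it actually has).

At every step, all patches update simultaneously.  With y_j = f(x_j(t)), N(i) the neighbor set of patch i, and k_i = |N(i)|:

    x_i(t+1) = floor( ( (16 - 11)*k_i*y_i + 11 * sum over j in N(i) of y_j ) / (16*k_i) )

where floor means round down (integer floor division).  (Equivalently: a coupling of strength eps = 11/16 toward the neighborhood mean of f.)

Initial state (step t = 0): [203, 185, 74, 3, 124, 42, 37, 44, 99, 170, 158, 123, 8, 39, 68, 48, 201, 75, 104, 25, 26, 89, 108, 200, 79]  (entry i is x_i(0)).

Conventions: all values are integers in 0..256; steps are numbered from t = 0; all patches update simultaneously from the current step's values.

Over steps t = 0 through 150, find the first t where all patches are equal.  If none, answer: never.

Simulating step by step:
t=0: [203, 185, 74, 3, 124, 42, 37, 44, 99, 170, 158, 123, 8, 39, 68, 48, 201, 75, 104, 25, 26, 89, 108, 200, 79]  (not all equal)
t=1: [102, 107, 89, 99, 97, 99, 100, 89, 98, 138, 120, 106, 82, 98, 99, 98, 120, 111, 108, 108, 97, 114, 131, 130, 95]  (not all equal)
t=2: [147, 145, 142, 143, 147, 147, 145, 140, 145, 146, 148, 147, 141, 143, 147, 148, 150, 148, 149, 146, 146, 150, 152, 149, 148]  (not all equal)
t=3: [150, 150, 151, 150, 150, 150, 150, 151, 151, 150, 149, 150, 150, 150, 150, 149, 149, 149, 149, 149, 149, 149, 148, 148, 149]  (not all equal)
t=4: [149, 148, 148, 148, 149, 149, 148, 148, 148, 148, 149, 149, 148, 148, 149, 149, 149, 149, 149, 149, 149, 149, 149, 149, 149]  (not all equal)
t=5: [149, 149, 149, 149, 149, 149, 149, 149, 149, 149, 149, 149, 149, 149, 149, 149, 149, 149, 149, 149, 149, 149, 149, 149, 149]  (all equal)

Answer: 5
Key observation: Synchronization is absorbing here: once all patches are equal they stay equal, and step 5 is the first all-equal step.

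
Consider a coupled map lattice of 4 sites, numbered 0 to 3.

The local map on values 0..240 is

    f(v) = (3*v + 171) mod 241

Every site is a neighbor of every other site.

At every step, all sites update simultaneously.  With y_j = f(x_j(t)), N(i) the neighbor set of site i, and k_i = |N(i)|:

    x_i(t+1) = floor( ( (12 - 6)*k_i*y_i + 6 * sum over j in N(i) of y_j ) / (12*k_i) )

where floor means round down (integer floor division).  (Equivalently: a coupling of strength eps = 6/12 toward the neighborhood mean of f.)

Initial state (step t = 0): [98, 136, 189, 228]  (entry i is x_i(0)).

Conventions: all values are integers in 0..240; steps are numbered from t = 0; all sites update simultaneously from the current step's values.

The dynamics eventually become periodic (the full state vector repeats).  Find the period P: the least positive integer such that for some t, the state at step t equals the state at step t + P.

Answer: 4
Key observation: The state at step 3, [81, 119, 93, 131], reappears at step 7 — and no state repeats earlier — so the cycle the system enters has period 4.

Derivation:
t=0: [98, 136, 189, 228]
t=1: [152, 110, 83, 122]
t=2: [114, 72, 126, 84]
t=3: [81, 119, 93, 131]
t=4: [142, 100, 154, 112]
t=5: [125, 163, 137, 95]
t=6: [114, 152, 126, 164]
t=7: [81, 119, 93, 131]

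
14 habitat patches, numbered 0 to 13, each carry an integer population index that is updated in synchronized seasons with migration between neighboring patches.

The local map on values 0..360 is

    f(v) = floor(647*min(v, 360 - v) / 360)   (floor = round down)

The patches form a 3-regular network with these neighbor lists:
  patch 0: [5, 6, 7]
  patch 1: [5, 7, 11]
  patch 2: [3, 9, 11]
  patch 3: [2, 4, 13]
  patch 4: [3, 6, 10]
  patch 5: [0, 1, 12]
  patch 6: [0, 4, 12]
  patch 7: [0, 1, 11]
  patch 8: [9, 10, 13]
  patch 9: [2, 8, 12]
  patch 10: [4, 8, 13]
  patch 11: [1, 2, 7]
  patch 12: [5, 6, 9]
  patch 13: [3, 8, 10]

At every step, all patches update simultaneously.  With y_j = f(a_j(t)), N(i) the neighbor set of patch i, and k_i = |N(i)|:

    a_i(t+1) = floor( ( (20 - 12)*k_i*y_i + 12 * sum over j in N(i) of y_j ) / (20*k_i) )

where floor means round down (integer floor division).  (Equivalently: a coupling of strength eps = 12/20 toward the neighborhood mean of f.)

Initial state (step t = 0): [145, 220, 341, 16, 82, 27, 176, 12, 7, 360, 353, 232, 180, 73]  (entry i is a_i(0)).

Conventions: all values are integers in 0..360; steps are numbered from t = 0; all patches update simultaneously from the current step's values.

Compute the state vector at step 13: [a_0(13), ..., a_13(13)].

Simulating step by step:
t=0: [145, 220, 341, 16, 82, 27, 176, 12, 7, 360, 353, 232, 180, 73]
t=1: [181, 160, 65, 73, 130, 186, 272, 156, 33, 73, 62, 153, 202, 62]
t=2: [278, 288, 153, 144, 173, 303, 230, 288, 94, 144, 125, 246, 233, 104]
t=3: [151, 138, 253, 257, 267, 141, 230, 147, 200, 237, 222, 188, 209, 204]
t=4: [258, 264, 219, 201, 200, 259, 235, 271, 264, 238, 246, 264, 249, 256]
t=5: [186, 171, 236, 259, 257, 183, 223, 169, 190, 212, 210, 185, 204, 206]
t=6: [298, 309, 240, 209, 213, 307, 253, 307, 284, 267, 260, 292, 277, 261]
t=7: [120, 98, 198, 239, 234, 108, 181, 102, 159, 166, 187, 129, 150, 188]
t=8: [225, 192, 265, 252, 260, 209, 270, 197, 297, 288, 288, 222, 270, 286]
t=9: [241, 282, 182, 173, 168, 249, 180, 275, 123, 140, 136, 251, 176, 140]
t=10: [220, 165, 278, 298, 295, 213, 295, 170, 237, 271, 252, 200, 281, 255]
t=11: [237, 289, 170, 134, 130, 243, 148, 288, 196, 165, 182, 264, 164, 180]
t=12: [209, 153, 263, 268, 258, 212, 255, 155, 305, 297, 297, 181, 271, 299]
t=13: [254, 282, 189, 159, 166, 246, 197, 284, 106, 131, 123, 273, 176, 118]

Answer: [254, 282, 189, 159, 166, 246, 197, 284, 106, 131, 123, 273, 176, 118]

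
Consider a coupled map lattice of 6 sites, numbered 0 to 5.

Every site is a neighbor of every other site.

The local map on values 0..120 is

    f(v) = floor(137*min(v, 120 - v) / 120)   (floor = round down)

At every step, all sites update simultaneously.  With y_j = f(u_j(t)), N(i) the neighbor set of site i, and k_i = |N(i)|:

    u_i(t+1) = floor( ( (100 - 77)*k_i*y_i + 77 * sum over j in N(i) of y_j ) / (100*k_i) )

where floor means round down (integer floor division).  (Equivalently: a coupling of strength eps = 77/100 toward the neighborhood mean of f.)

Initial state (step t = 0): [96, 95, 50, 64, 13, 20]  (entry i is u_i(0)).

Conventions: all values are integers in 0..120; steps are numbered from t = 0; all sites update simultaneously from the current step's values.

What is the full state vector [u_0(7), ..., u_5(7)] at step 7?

Answer: [66, 66, 66, 66, 66, 66]

Derivation:
t=0: [96, 95, 50, 64, 13, 20]
t=1: [34, 34, 36, 37, 33, 34]
t=2: [38, 38, 39, 39, 38, 38]
t=3: [43, 43, 43, 43, 43, 43]
t=4: [49, 49, 49, 49, 49, 49]
t=5: [55, 55, 55, 55, 55, 55]
t=6: [62, 62, 62, 62, 62, 62]
t=7: [66, 66, 66, 66, 66, 66]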